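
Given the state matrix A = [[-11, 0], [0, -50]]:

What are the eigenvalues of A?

For diagonal matrix, eigenvalues are diagonal entries: λ₁ = -11, λ₂ = -50.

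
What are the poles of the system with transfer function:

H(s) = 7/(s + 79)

Pole is where denominator = 0: s + 79 = 0, so s = -79.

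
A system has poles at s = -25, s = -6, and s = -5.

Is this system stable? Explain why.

All poles are in the left half-plane. System is stable.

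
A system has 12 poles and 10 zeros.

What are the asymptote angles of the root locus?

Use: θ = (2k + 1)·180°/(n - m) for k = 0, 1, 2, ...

n - m = 12 - 10 = 2. Angles: θk = (2k + 1)·180°/2 = 90°, 270°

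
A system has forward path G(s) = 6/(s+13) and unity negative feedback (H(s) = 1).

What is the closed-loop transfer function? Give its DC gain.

T(s) = G/(1+GH) = [6/(s+13)] / [1 + 6/(s+13)] = 6/(s+13+6) = 6/(s+19). DC gain = 6/19 = 0.3158.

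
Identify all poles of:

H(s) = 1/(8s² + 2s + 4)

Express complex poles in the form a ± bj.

Discriminant = 2² - 4×8×4 = 4 - 128 = -124 < 0, so the poles are a complex conjugate pair s = (-2 ± j√124)/(2×8). Real part = -2/(2×8) = -2/16 = -0.125; imaginary part = ±√124/(2×8) ≈ 0.6960. Poles: s = -0.125 ± 0.6960j.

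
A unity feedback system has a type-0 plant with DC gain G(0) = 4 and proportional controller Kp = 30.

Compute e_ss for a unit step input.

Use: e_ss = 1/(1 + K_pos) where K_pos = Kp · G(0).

K_pos = Kp · G(0) = 30 × 4 = 120. e_ss = 1/(1 + 120) = 0.0083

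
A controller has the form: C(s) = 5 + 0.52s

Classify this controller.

This is a Proportional-Derivative (PD) controller.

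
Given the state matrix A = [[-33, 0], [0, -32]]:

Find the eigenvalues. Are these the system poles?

For diagonal matrix, eigenvalues are diagonal entries: λ₁ = -33, λ₂ = -32. Eigenvalues of A = system poles.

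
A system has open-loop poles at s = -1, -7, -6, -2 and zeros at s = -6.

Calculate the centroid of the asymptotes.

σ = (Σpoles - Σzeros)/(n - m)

σ = (Σpoles - Σzeros)/(n - m) = (-16 - (-6))/(4 - 1) = -10/3 = -3.33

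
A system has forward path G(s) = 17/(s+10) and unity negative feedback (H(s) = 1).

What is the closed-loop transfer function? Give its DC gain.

T(s) = G/(1+GH) = [17/(s+10)] / [1 + 17/(s+10)] = 17/(s+10+17) = 17/(s+27). DC gain = 17/27 = 0.6296.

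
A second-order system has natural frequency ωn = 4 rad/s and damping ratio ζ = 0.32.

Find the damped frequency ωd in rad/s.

ωd = ωn√(1 - ζ²) = 4√(1 - 0.32²) = 3.79 rad/s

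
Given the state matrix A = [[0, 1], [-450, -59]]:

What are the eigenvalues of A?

det(A - λI) = λ² - (-59)λ + 450 = (λ - (-9))(λ - (-50)). Eigenvalues: -9, -50.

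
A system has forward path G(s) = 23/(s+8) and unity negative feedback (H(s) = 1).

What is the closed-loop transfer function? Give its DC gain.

T(s) = G/(1+GH) = [23/(s+8)] / [1 + 23/(s+8)] = 23/(s+8+23) = 23/(s+31). DC gain = 23/31 = 0.7419.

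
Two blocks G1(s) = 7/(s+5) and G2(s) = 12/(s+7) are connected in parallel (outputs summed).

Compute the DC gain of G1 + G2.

Parallel: G_eq = G1 + G2. DC gain = G1(0) + G2(0) = 7/5 + 12/7 = 1.4 + 1.7143 = 3.1143.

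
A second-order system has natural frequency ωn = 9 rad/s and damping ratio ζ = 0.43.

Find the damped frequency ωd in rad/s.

ωd = ωn√(1 - ζ²) = 9√(1 - 0.43²) = 8.13 rad/s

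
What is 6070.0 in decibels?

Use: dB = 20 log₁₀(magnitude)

dB = 20 log₁₀(6070.0) = 75.7 dB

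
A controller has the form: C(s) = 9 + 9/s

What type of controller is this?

This is a Proportional-Integral (PI) controller.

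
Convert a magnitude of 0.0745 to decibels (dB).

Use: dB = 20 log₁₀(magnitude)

dB = 20 log₁₀(0.0745) = -22.6 dB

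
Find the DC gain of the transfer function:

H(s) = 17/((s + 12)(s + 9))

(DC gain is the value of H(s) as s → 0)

DC gain = H(0) = 17/(12 × 9) = 17/108 = 0.1574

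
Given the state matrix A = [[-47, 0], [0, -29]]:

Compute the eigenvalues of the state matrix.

For diagonal matrix, eigenvalues are diagonal entries: λ₁ = -47, λ₂ = -29.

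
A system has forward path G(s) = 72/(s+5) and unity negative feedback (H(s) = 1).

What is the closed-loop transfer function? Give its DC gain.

T(s) = G/(1+GH) = [72/(s+5)] / [1 + 72/(s+5)] = 72/(s+5+72) = 72/(s+77). DC gain = 72/77 = 0.9351.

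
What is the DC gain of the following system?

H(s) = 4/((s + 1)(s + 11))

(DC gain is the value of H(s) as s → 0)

DC gain = H(0) = 4/(1 × 11) = 4/11 = 0.3636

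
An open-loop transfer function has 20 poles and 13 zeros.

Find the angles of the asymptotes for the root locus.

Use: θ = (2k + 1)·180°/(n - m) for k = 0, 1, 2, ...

n - m = 20 - 13 = 7. Angles: θk = (2k + 1)·180°/7 = 25.71°, 77.14°, 128.57°, 180°, 231.43°, 282.86°, 334.29°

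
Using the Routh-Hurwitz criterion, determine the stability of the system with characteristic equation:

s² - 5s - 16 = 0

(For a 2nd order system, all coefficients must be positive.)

Coefficients: 1, -5, -16. b=-5, c=-16 not positive, so system is unstable.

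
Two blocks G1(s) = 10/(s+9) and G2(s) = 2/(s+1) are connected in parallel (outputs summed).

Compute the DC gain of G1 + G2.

Parallel: G_eq = G1 + G2. DC gain = G1(0) + G2(0) = 10/9 + 2/1 = 1.1111 + 2 = 3.1111.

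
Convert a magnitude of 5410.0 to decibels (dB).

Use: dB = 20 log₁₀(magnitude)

dB = 20 log₁₀(5410.0) = 74.7 dB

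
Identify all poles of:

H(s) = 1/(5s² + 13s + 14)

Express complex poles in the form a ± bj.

Discriminant = 13² - 4×5×14 = 169 - 280 = -111 < 0, so the poles are a complex conjugate pair s = (-13 ± j√111)/(2×5). Real part = -13/(2×5) = -13/10 = -1.3; imaginary part = ±√111/(2×5) ≈ 1.0536. Poles: s = -1.3 ± 1.0536j.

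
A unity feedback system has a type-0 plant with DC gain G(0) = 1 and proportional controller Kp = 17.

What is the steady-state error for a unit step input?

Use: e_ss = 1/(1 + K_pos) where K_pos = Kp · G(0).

K_pos = Kp · G(0) = 17 × 1 = 17. e_ss = 1/(1 + 17) = 0.0556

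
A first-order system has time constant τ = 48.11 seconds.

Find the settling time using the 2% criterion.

For first-order system, 2% settling time ≈ 4τ = 4 × 48.11 = 192.44 s.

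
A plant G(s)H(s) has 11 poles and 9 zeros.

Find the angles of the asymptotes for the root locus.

n - m = 11 - 9 = 2. Angles: θk = (2k + 1)·180°/2 = 90°, 270°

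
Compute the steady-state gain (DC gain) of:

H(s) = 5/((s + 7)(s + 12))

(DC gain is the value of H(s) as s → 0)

DC gain = H(0) = 5/(7 × 12) = 5/84 = 0.0595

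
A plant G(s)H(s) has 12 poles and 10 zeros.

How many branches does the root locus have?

Root locus has n branches where n = number of poles = 12.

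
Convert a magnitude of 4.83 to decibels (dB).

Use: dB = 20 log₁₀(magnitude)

dB = 20 log₁₀(4.83) = 13.7 dB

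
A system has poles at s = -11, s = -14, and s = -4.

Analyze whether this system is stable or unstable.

All poles are in the left half-plane. System is stable.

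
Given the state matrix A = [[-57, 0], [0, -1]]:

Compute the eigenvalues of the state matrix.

For diagonal matrix, eigenvalues are diagonal entries: λ₁ = -57, λ₂ = -1.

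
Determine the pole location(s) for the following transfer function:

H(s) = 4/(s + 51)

Pole is where denominator = 0: s + 51 = 0, so s = -51.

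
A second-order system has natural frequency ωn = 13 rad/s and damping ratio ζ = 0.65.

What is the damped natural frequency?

ωd = ωn√(1 - ζ²) = 13√(1 - 0.65²) = 9.88 rad/s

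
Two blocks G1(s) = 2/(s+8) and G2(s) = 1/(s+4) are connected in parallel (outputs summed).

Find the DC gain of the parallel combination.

Parallel: G_eq = G1 + G2. DC gain = G1(0) + G2(0) = 2/8 + 1/4 = 0.25 + 0.25 = 0.5.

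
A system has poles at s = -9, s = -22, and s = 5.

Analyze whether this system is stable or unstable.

Pole(s) at s = 5 are not in the left half-plane. System is unstable.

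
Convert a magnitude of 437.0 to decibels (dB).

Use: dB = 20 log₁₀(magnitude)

dB = 20 log₁₀(437.0) = 52.8 dB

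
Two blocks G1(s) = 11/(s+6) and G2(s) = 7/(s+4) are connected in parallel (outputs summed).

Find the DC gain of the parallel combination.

Parallel: G_eq = G1 + G2. DC gain = G1(0) + G2(0) = 11/6 + 7/4 = 1.8333 + 1.75 = 3.5833.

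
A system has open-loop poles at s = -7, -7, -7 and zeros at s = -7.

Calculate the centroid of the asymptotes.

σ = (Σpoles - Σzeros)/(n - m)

σ = (Σpoles - Σzeros)/(n - m) = (-21 - (-7))/(3 - 1) = -14/2 = -7.0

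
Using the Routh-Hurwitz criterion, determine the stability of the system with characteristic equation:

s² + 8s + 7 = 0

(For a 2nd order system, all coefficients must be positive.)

Coefficients: 1, 8, 7. All positive, so system is stable.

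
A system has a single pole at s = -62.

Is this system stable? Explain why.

Pole at s = -62 is in the left half-plane. Stable.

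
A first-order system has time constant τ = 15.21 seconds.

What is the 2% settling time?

For first-order system, 2% settling time ≈ 4τ = 4 × 15.21 = 60.84 s.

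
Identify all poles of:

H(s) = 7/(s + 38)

Pole is where denominator = 0: s + 38 = 0, so s = -38.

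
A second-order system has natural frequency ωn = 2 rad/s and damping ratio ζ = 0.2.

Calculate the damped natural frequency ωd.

ωd = ωn√(1 - ζ²) = 2√(1 - 0.2²) = 1.96 rad/s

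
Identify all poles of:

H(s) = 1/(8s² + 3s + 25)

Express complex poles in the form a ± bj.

Discriminant = 3² - 4×8×25 = 9 - 800 = -791 < 0, so the poles are a complex conjugate pair s = (-3 ± j√791)/(2×8). Real part = -3/(2×8) = -3/16 = -0.1875; imaginary part = ±√791/(2×8) ≈ 1.7578. Poles: s = -0.1875 ± 1.7578j.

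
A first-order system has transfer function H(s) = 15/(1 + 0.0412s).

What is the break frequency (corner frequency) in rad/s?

Corner frequency = 1/τ = 1/0.0412 = 24.272 rad/s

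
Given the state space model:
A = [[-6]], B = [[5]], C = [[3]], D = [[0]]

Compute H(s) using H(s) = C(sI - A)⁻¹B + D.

(sI - A)⁻¹ = 1/(s + 6). H(s) = 3 × 5/(s + 6) + 0 = 15/(s + 6).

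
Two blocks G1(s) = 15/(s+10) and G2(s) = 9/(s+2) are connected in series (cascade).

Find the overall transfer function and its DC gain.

Series: multiply transfer functions. G_eq = 15/(s+10) × 9/(s+2) = 135/((s+10)(s+2)). DC gain = 135/(10×2) = 6.75.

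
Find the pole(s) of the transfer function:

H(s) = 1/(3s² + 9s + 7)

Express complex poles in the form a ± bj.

Discriminant = 9² - 4×3×7 = 81 - 84 = -3 < 0, so the poles are a complex conjugate pair s = (-9 ± j√3)/(2×3). Real part = -9/(2×3) = -9/6 = -1.5; imaginary part = ±√3/(2×3) ≈ 0.2887. Poles: s = -1.5 ± 0.2887j.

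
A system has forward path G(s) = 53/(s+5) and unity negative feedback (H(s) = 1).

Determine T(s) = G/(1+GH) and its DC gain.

T(s) = G/(1+GH) = [53/(s+5)] / [1 + 53/(s+5)] = 53/(s+5+53) = 53/(s+58). DC gain = 53/58 = 0.9138.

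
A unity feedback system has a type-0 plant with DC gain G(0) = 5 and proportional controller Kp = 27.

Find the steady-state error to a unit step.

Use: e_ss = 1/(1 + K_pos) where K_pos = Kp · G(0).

K_pos = Kp · G(0) = 27 × 5 = 135. e_ss = 1/(1 + 135) = 0.0074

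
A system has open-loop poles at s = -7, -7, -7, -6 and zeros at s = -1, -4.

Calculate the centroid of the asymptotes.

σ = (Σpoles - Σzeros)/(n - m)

σ = (Σpoles - Σzeros)/(n - m) = (-27 - (-5))/(4 - 2) = -22/2 = -11.0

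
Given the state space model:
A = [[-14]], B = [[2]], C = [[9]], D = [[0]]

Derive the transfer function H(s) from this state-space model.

(sI - A)⁻¹ = 1/(s + 14). H(s) = 9 × 2/(s + 14) + 0 = 18/(s + 14).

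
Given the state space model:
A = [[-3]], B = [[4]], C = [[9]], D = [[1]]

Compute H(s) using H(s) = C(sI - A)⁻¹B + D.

(sI - A)⁻¹ = 1/(s + 3). H(s) = 9×4/(s + 3) + 1 = (s + 39)/(s + 3).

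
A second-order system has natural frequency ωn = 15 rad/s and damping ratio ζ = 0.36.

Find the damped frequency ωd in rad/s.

ωd = ωn√(1 - ζ²) = 15√(1 - 0.36²) = 13.99 rad/s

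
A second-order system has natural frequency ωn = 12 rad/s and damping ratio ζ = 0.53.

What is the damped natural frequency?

ωd = ωn√(1 - ζ²) = 12√(1 - 0.53²) = 10.18 rad/s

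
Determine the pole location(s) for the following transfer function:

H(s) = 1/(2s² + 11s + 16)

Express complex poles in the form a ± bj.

Discriminant = 11² - 4×2×16 = 121 - 128 = -7 < 0, so the poles are a complex conjugate pair s = (-11 ± j√7)/(2×2). Real part = -11/(2×2) = -11/4 = -2.75; imaginary part = ±√7/(2×2) ≈ 0.6614. Poles: s = -2.75 ± 0.6614j.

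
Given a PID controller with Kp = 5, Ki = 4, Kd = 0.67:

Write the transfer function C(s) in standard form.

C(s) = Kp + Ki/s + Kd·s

Substituting values: C(s) = 5 + 4/s + 0.67s = (0.67s² + 5s + 4)/s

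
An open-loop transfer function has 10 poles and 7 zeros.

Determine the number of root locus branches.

Root locus has n branches where n = number of poles = 10.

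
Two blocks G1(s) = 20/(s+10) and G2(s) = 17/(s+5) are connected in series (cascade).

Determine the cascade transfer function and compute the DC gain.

Series: multiply transfer functions. G_eq = 20/(s+10) × 17/(s+5) = 340/((s+10)(s+5)). DC gain = 340/(10×5) = 6.8.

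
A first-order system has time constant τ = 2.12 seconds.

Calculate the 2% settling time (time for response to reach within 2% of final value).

For first-order system, 2% settling time ≈ 4τ = 4 × 2.12 = 8.48 s.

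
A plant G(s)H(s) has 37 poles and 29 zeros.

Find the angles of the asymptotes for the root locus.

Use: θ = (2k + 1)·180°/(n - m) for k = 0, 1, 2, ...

n - m = 37 - 29 = 8. Angles: θk = (2k + 1)·180°/8 = 22.5°, 67.5°, 112.5°, 157.5°, 202.5°, 247.5°, 292.5°, 337.5°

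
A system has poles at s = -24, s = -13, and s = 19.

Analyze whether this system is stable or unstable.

Pole(s) at s = 19 are not in the left half-plane. System is unstable.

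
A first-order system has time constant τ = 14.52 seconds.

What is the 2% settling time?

For first-order system, 2% settling time ≈ 4τ = 4 × 14.52 = 58.08 s.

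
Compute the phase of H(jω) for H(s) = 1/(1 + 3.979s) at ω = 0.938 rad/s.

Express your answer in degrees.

Phase = -arctan(ωτ) = -arctan(0.938 × 3.979) = -75.0°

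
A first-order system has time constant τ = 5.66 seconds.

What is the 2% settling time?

For first-order system, 2% settling time ≈ 4τ = 4 × 5.66 = 22.64 s.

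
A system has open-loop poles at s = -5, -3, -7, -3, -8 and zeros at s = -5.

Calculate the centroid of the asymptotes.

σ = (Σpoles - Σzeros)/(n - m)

σ = (Σpoles - Σzeros)/(n - m) = (-26 - (-5))/(5 - 1) = -21/4 = -5.25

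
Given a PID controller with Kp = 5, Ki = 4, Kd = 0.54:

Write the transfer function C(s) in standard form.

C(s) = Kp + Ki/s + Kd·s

Substituting values: C(s) = 5 + 4/s + 0.54s = (0.54s² + 5s + 4)/s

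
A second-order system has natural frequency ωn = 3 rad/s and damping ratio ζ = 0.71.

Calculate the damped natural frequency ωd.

ωd = ωn√(1 - ζ²) = 3√(1 - 0.71²) = 2.11 rad/s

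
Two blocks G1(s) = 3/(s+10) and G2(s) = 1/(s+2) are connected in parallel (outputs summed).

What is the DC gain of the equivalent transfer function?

Parallel: G_eq = G1 + G2. DC gain = G1(0) + G2(0) = 3/10 + 1/2 = 0.3 + 0.5 = 0.8.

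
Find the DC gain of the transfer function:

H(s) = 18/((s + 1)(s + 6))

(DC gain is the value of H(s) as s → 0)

DC gain = H(0) = 18/(1 × 6) = 18/6 = 3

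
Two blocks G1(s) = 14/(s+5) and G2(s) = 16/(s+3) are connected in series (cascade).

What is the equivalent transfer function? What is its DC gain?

Series: multiply transfer functions. G_eq = 14/(s+5) × 16/(s+3) = 224/((s+5)(s+3)). DC gain = 224/(5×3) = 14.9333.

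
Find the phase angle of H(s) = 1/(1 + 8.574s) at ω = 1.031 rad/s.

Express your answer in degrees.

Phase = -arctan(ωτ) = -arctan(1.031 × 8.574) = -83.5°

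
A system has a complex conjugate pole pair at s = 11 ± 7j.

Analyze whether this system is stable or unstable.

Real part of poles is 11 (> 0, right half-plane). Unstable.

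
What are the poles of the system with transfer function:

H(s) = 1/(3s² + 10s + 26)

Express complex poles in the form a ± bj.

Discriminant = 10² - 4×3×26 = 100 - 312 = -212 < 0, so the poles are a complex conjugate pair s = (-10 ± j√212)/(2×3). Real part = -10/(2×3) = -10/6 ≈ -1.6667; imaginary part = ±√212/(2×3) ≈ 2.4267. Poles: s = -1.6667 ± 2.4267j.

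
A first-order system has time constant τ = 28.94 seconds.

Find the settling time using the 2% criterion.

For first-order system, 2% settling time ≈ 4τ = 4 × 28.94 = 115.76 s.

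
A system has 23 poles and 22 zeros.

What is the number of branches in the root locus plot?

Root locus has n branches where n = number of poles = 23.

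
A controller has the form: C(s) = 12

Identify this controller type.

This is a Proportional (P) controller.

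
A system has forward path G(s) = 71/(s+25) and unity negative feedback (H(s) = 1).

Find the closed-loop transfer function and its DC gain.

T(s) = G/(1+GH) = [71/(s+25)] / [1 + 71/(s+25)] = 71/(s+25+71) = 71/(s+96). DC gain = 71/96 = 0.7396.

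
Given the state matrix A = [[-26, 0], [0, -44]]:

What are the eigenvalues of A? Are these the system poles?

For diagonal matrix, eigenvalues are diagonal entries: λ₁ = -26, λ₂ = -44. Eigenvalues of A = system poles.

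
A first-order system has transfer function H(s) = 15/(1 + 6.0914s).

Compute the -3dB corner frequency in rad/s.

Corner frequency = 1/τ = 1/6.0914 = 0.164 rad/s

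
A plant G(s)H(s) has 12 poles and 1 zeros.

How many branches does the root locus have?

Root locus has n branches where n = number of poles = 12.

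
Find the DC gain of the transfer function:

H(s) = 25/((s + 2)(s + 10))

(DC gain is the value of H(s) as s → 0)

DC gain = H(0) = 25/(2 × 10) = 25/20 = 1.25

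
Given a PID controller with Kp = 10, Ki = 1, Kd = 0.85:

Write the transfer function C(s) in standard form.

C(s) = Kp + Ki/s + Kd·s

Substituting values: C(s) = 10 + 1/s + 0.85s = (0.85s² + 10s + 1)/s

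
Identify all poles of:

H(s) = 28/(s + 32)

Pole is where denominator = 0: s + 32 = 0, so s = -32.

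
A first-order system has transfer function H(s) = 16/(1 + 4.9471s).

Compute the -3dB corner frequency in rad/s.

Corner frequency = 1/τ = 1/4.9471 = 0.202 rad/s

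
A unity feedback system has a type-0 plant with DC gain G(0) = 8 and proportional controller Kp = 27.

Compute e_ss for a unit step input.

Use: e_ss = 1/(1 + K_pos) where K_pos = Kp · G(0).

K_pos = Kp · G(0) = 27 × 8 = 216. e_ss = 1/(1 + 216) = 0.0046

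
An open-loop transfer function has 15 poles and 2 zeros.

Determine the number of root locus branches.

Root locus has n branches where n = number of poles = 15.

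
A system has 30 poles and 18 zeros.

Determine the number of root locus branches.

Root locus has n branches where n = number of poles = 30.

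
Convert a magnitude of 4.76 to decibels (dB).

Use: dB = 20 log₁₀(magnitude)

dB = 20 log₁₀(4.76) = 13.6 dB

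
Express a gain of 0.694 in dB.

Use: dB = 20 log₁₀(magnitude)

dB = 20 log₁₀(0.694) = -3.2 dB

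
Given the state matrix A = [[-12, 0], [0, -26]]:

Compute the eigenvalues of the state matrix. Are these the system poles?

For diagonal matrix, eigenvalues are diagonal entries: λ₁ = -12, λ₂ = -26. Eigenvalues of A = system poles.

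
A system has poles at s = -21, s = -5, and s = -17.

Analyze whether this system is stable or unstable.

All poles are in the left half-plane. System is stable.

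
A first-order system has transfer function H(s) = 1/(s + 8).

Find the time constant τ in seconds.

For H(s) = 1/(s + 1/τ), the pole is at -1/τ = -8, so τ = 1/8 = 0.125 s.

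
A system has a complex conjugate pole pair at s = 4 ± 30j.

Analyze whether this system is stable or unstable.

Real part of poles is 4 (> 0, right half-plane). Unstable.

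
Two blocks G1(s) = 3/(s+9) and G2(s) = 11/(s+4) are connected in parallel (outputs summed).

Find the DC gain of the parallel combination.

Parallel: G_eq = G1 + G2. DC gain = G1(0) + G2(0) = 3/9 + 11/4 = 0.3333 + 2.75 = 3.0833.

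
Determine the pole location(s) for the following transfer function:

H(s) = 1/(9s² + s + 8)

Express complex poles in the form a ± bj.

Discriminant = 1² - 4×9×8 = 1 - 288 = -287 < 0, so the poles are a complex conjugate pair s = (-1 ± j√287)/(2×9). Real part = -1/(2×9) = -1/18 ≈ -0.0556; imaginary part = ±√287/(2×9) ≈ 0.9412. Poles: s = -0.0556 ± 0.9412j.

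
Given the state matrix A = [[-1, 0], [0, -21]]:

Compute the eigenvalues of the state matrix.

For diagonal matrix, eigenvalues are diagonal entries: λ₁ = -1, λ₂ = -21.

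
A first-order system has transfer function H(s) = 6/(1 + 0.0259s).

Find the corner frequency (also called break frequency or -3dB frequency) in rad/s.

Corner frequency = 1/τ = 1/0.0259 = 38.61 rad/s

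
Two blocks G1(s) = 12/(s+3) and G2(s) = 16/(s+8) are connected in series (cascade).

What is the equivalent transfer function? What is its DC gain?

Series: multiply transfer functions. G_eq = 12/(s+3) × 16/(s+8) = 192/((s+3)(s+8)). DC gain = 192/(3×8) = 8.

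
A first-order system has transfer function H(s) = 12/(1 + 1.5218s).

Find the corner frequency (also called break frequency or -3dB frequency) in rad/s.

Corner frequency = 1/τ = 1/1.5218 = 0.657 rad/s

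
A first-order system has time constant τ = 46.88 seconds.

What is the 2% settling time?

For first-order system, 2% settling time ≈ 4τ = 4 × 46.88 = 187.52 s.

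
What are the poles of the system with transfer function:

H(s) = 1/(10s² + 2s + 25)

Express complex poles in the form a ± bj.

Discriminant = 2² - 4×10×25 = 4 - 1000 = -996 < 0, so the poles are a complex conjugate pair s = (-2 ± j√996)/(2×10). Real part = -2/(2×10) = -2/20 = -0.1; imaginary part = ±√996/(2×10) ≈ 1.5780. Poles: s = -0.1 ± 1.5780j.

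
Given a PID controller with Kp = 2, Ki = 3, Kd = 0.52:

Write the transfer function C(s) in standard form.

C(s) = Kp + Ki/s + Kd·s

Substituting values: C(s) = 2 + 3/s + 0.52s = (0.52s² + 2s + 3)/s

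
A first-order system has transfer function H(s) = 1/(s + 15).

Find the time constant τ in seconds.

For H(s) = 1/(s + 1/τ), the pole is at -1/τ = -15, so τ = 1/15 = 0.0667 s.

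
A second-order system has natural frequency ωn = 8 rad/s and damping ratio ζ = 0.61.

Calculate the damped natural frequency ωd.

ωd = ωn√(1 - ζ²) = 8√(1 - 0.61²) = 6.34 rad/s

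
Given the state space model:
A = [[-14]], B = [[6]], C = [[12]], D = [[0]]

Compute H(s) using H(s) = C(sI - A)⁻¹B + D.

(sI - A)⁻¹ = 1/(s + 14). H(s) = 12 × 6/(s + 14) + 0 = 72/(s + 14).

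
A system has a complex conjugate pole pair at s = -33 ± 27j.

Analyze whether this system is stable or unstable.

Real part of poles is -33 (< 0, left half-plane). Stable.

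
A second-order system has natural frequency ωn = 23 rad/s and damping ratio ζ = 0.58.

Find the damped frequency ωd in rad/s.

ωd = ωn√(1 - ζ²) = 23√(1 - 0.58²) = 18.74 rad/s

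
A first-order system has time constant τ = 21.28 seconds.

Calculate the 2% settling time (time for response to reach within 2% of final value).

For first-order system, 2% settling time ≈ 4τ = 4 × 21.28 = 85.12 s.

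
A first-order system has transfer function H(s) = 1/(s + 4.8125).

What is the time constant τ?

For H(s) = 1/(s + 1/τ), the pole is at -1/τ = -4.8125, so τ = 1/4.8125 = 0.2078 s.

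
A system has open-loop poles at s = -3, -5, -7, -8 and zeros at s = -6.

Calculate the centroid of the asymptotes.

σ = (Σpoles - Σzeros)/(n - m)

σ = (Σpoles - Σzeros)/(n - m) = (-23 - (-6))/(4 - 1) = -17/3 = -5.67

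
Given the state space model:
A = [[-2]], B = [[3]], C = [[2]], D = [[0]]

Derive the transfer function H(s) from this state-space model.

(sI - A)⁻¹ = 1/(s + 2). H(s) = 2 × 3/(s + 2) + 0 = 6/(s + 2).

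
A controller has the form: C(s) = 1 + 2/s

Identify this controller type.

This is a Proportional-Integral (PI) controller.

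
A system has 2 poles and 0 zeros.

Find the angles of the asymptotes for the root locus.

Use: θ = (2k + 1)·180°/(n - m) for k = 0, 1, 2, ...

n - m = 2 - 0 = 2. Angles: θk = (2k + 1)·180°/2 = 90°, 270°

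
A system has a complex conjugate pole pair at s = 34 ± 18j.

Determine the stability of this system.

Real part of poles is 34 (> 0, right half-plane). Unstable.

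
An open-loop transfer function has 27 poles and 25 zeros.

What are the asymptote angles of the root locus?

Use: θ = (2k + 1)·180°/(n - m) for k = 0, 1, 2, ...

n - m = 27 - 25 = 2. Angles: θk = (2k + 1)·180°/2 = 90°, 270°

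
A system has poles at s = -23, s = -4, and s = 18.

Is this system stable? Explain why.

Pole(s) at s = 18 are not in the left half-plane. System is unstable.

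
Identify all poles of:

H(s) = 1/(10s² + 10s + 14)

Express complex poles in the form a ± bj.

Discriminant = 10² - 4×10×14 = 100 - 560 = -460 < 0, so the poles are a complex conjugate pair s = (-10 ± j√460)/(2×10). Real part = -10/(2×10) = -10/20 = -0.5; imaginary part = ±√460/(2×10) ≈ 1.0724. Poles: s = -0.5 ± 1.0724j.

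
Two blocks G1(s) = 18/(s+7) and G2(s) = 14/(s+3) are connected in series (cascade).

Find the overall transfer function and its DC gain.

Series: multiply transfer functions. G_eq = 18/(s+7) × 14/(s+3) = 252/((s+7)(s+3)). DC gain = 252/(7×3) = 12.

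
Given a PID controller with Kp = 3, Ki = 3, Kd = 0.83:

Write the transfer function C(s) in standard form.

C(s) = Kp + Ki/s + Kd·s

Substituting values: C(s) = 3 + 3/s + 0.83s = (0.83s² + 3s + 3)/s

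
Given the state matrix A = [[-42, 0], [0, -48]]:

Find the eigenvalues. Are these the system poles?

For diagonal matrix, eigenvalues are diagonal entries: λ₁ = -42, λ₂ = -48. Eigenvalues of A = system poles.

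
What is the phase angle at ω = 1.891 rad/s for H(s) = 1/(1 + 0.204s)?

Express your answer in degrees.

Phase = -arctan(ωτ) = -arctan(1.891 × 0.204) = -21.1°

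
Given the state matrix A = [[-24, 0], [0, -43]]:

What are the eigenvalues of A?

For diagonal matrix, eigenvalues are diagonal entries: λ₁ = -24, λ₂ = -43.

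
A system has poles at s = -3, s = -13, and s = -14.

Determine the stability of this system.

All poles are in the left half-plane. System is stable.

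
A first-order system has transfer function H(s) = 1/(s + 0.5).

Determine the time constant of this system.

For H(s) = 1/(s + 1/τ), the pole is at -1/τ = -0.5, so τ = 1/0.5 = 2 s.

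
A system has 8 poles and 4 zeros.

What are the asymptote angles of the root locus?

n - m = 8 - 4 = 4. Angles: θk = (2k + 1)·180°/4 = 45°, 135°, 225°, 315°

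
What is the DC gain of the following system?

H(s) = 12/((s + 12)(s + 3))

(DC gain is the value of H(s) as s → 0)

DC gain = H(0) = 12/(12 × 3) = 12/36 = 0.3333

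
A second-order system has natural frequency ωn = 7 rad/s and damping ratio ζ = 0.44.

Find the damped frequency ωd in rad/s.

ωd = ωn√(1 - ζ²) = 7√(1 - 0.44²) = 6.29 rad/s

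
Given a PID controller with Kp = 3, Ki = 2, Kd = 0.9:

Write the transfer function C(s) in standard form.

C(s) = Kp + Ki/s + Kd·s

Substituting values: C(s) = 3 + 2/s + 0.9s = (0.9s² + 3s + 2)/s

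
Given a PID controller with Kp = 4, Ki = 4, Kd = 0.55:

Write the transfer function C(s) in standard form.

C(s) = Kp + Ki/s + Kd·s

Substituting values: C(s) = 4 + 4/s + 0.55s = (0.55s² + 4s + 4)/s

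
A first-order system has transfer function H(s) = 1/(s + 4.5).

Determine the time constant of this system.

For H(s) = 1/(s + 1/τ), the pole is at -1/τ = -4.5, so τ = 1/4.5 = 0.2222 s.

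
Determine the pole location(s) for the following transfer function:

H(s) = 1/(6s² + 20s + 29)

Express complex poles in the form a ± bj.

Discriminant = 20² - 4×6×29 = 400 - 696 = -296 < 0, so the poles are a complex conjugate pair s = (-20 ± j√296)/(2×6). Real part = -20/(2×6) = -20/12 ≈ -1.6667; imaginary part = ±√296/(2×6) ≈ 1.4337. Poles: s = -1.6667 ± 1.4337j.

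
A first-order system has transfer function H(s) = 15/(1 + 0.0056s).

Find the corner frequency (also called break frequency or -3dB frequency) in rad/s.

Corner frequency = 1/τ = 1/0.0056 = 178.571 rad/s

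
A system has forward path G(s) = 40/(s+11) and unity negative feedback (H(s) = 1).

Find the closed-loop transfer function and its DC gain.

T(s) = G/(1+GH) = [40/(s+11)] / [1 + 40/(s+11)] = 40/(s+11+40) = 40/(s+51). DC gain = 40/51 = 0.7843.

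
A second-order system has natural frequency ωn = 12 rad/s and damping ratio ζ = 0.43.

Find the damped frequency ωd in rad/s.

ωd = ωn√(1 - ζ²) = 12√(1 - 0.43²) = 10.83 rad/s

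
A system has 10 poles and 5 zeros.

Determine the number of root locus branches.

Root locus has n branches where n = number of poles = 10.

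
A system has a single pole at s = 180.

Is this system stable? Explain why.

Pole at s = 180 is in the right half-plane. Unstable.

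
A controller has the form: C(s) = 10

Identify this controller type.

This is a Proportional (P) controller.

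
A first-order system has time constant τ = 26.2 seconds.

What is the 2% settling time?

For first-order system, 2% settling time ≈ 4τ = 4 × 26.2 = 104.8 s.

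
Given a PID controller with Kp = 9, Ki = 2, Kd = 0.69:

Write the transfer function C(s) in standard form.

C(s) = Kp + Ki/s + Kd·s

Substituting values: C(s) = 9 + 2/s + 0.69s = (0.69s² + 9s + 2)/s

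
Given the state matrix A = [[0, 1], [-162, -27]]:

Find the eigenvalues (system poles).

det(A - λI) = λ² - (-27)λ + 162 = (λ - (-9))(λ - (-18)). Eigenvalues: -9, -18.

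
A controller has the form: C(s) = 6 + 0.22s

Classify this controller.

This is a Proportional-Derivative (PD) controller.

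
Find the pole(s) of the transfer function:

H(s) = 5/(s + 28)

Pole is where denominator = 0: s + 28 = 0, so s = -28.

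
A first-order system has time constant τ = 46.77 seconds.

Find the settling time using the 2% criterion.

For first-order system, 2% settling time ≈ 4τ = 4 × 46.77 = 187.08 s.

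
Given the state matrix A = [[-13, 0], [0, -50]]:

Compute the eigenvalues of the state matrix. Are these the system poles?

For diagonal matrix, eigenvalues are diagonal entries: λ₁ = -13, λ₂ = -50. Eigenvalues of A = system poles.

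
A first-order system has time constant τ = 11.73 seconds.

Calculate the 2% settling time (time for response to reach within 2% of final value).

For first-order system, 2% settling time ≈ 4τ = 4 × 11.73 = 46.92 s.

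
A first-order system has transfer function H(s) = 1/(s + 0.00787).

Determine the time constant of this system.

For H(s) = 1/(s + 1/τ), the pole is at -1/τ = -0.00787, so τ = 1/0.00787 = 127.1 s.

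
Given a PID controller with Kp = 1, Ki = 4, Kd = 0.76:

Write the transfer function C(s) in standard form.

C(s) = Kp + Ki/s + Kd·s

Substituting values: C(s) = 1 + 4/s + 0.76s = (0.76s² + s + 4)/s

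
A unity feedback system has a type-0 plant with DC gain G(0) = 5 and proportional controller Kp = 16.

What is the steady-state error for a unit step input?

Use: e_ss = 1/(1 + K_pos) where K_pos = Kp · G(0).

K_pos = Kp · G(0) = 16 × 5 = 80. e_ss = 1/(1 + 80) = 0.0123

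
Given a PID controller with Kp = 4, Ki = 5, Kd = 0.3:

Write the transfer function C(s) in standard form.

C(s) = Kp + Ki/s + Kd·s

Substituting values: C(s) = 4 + 5/s + 0.3s = (0.3s² + 4s + 5)/s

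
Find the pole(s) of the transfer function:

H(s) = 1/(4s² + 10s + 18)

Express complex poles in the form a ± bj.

Discriminant = 10² - 4×4×18 = 100 - 288 = -188 < 0, so the poles are a complex conjugate pair s = (-10 ± j√188)/(2×4). Real part = -10/(2×4) = -10/8 = -1.25; imaginary part = ±√188/(2×4) ≈ 1.7139. Poles: s = -1.25 ± 1.7139j.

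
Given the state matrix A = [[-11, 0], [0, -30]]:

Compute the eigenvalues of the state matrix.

For diagonal matrix, eigenvalues are diagonal entries: λ₁ = -11, λ₂ = -30.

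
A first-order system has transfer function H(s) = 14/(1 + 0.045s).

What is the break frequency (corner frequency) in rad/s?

Corner frequency = 1/τ = 1/0.045 = 22.222 rad/s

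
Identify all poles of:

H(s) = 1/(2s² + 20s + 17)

Discriminant = 20² - 4×2×17 = 400 - 136 = 264 > 0, so two distinct real poles. Using quadratic formula: s = (-20 ± √264)/(2×2) = (-20 ± √264)/4, with √264 ≈ 16.2481. s₁ ≈ -0.9380, s₂ ≈ -9.0620. Poles: s₁ = -0.9380, s₂ = -9.0620.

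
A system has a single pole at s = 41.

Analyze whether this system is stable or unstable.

Pole at s = 41 is in the right half-plane. Unstable.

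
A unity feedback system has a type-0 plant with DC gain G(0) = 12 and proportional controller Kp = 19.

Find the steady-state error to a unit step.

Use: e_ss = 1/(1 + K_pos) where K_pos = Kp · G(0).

K_pos = Kp · G(0) = 19 × 12 = 228. e_ss = 1/(1 + 228) = 0.0044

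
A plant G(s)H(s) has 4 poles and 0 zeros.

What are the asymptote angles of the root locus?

n - m = 4 - 0 = 4. Angles: θk = (2k + 1)·180°/4 = 45°, 135°, 225°, 315°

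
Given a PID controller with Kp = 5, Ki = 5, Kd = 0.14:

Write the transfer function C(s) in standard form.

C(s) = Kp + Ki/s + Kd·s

Substituting values: C(s) = 5 + 5/s + 0.14s = (0.14s² + 5s + 5)/s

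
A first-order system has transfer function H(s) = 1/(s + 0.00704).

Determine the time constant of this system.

For H(s) = 1/(s + 1/τ), the pole is at -1/τ = -0.00704, so τ = 1/0.00704 = 142 s.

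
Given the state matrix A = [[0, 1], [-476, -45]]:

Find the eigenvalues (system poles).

det(A - λI) = λ² - (-45)λ + 476 = (λ - (-28))(λ - (-17)). Eigenvalues: -28, -17.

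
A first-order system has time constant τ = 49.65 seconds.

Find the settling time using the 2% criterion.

For first-order system, 2% settling time ≈ 4τ = 4 × 49.65 = 198.6 s.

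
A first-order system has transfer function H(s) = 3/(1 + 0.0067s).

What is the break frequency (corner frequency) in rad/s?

Corner frequency = 1/τ = 1/0.0067 = 149.254 rad/s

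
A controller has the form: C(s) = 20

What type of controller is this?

This is a Proportional (P) controller.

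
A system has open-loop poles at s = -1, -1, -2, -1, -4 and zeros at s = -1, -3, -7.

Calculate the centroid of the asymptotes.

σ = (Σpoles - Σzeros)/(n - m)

σ = (Σpoles - Σzeros)/(n - m) = (-9 - (-11))/(5 - 3) = 2/2 = 1.0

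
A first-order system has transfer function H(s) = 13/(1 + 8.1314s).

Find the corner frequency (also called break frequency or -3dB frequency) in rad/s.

Corner frequency = 1/τ = 1/8.1314 = 0.123 rad/s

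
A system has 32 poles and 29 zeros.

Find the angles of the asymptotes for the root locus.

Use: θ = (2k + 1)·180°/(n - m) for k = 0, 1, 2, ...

n - m = 32 - 29 = 3. Angles: θk = (2k + 1)·180°/3 = 60°, 180°, 300°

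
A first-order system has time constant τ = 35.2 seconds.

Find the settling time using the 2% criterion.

For first-order system, 2% settling time ≈ 4τ = 4 × 35.2 = 140.8 s.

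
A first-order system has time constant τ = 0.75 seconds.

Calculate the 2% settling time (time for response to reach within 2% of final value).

For first-order system, 2% settling time ≈ 4τ = 4 × 0.75 = 3.0 s.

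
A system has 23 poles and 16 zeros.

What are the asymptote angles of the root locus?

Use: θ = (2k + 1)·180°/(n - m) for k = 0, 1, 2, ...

n - m = 23 - 16 = 7. Angles: θk = (2k + 1)·180°/7 = 25.71°, 77.14°, 128.57°, 180°, 231.43°, 282.86°, 334.29°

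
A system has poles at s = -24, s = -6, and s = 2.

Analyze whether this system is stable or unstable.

Pole(s) at s = 2 are not in the left half-plane. System is unstable.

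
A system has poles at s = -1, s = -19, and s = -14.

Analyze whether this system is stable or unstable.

All poles are in the left half-plane. System is stable.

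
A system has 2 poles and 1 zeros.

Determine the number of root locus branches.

Root locus has n branches where n = number of poles = 2.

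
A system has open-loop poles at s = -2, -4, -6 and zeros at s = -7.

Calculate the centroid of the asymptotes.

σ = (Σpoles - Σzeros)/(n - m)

σ = (Σpoles - Σzeros)/(n - m) = (-12 - (-7))/(3 - 1) = -5/2 = -2.5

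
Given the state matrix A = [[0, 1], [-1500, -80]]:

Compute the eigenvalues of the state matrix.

det(A - λI) = λ² - (-80)λ + 1500 = (λ - (-30))(λ - (-50)). Eigenvalues: -30, -50.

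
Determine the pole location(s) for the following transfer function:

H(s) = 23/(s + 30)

Pole is where denominator = 0: s + 30 = 0, so s = -30.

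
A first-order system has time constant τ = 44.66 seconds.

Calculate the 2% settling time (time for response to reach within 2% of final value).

For first-order system, 2% settling time ≈ 4τ = 4 × 44.66 = 178.64 s.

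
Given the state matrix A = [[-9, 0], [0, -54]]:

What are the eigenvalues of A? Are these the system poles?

For diagonal matrix, eigenvalues are diagonal entries: λ₁ = -9, λ₂ = -54. Eigenvalues of A = system poles.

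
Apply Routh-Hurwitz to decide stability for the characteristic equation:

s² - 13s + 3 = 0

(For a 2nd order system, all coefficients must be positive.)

Coefficients: 1, -13, 3. b=-13 not positive, so system is unstable.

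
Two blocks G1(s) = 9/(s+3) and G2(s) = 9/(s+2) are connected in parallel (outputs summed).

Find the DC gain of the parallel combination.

Parallel: G_eq = G1 + G2. DC gain = G1(0) + G2(0) = 9/3 + 9/2 = 3 + 4.5 = 7.5.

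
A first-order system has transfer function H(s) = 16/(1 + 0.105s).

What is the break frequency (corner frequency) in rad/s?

Corner frequency = 1/τ = 1/0.105 = 9.524 rad/s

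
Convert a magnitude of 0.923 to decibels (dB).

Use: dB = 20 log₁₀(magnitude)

dB = 20 log₁₀(0.923) = -0.7 dB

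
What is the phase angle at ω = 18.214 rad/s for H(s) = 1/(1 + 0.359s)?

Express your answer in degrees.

Phase = -arctan(ωτ) = -arctan(18.214 × 0.359) = -81.3°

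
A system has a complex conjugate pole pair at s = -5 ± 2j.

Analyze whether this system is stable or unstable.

Real part of poles is -5 (< 0, left half-plane). Stable.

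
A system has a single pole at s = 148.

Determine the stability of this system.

Pole at s = 148 is in the right half-plane. Unstable.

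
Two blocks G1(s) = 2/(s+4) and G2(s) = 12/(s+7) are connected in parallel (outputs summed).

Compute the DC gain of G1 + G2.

Parallel: G_eq = G1 + G2. DC gain = G1(0) + G2(0) = 2/4 + 12/7 = 0.5 + 1.7143 = 2.2143.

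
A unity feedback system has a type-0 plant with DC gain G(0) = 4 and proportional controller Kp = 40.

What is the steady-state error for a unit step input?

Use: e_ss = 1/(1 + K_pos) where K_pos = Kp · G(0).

K_pos = Kp · G(0) = 40 × 4 = 160. e_ss = 1/(1 + 160) = 0.0062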